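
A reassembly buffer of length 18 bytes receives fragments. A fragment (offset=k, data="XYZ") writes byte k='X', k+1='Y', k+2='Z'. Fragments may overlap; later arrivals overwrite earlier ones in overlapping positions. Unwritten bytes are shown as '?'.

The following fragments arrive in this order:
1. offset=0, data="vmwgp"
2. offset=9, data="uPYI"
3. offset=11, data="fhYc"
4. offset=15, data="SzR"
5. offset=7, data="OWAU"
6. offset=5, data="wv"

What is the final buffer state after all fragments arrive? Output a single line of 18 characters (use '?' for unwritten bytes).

Answer: vmwgpwvOWAUfhYcSzR

Derivation:
Fragment 1: offset=0 data="vmwgp" -> buffer=vmwgp?????????????
Fragment 2: offset=9 data="uPYI" -> buffer=vmwgp????uPYI?????
Fragment 3: offset=11 data="fhYc" -> buffer=vmwgp????uPfhYc???
Fragment 4: offset=15 data="SzR" -> buffer=vmwgp????uPfhYcSzR
Fragment 5: offset=7 data="OWAU" -> buffer=vmwgp??OWAUfhYcSzR
Fragment 6: offset=5 data="wv" -> buffer=vmwgpwvOWAUfhYcSzR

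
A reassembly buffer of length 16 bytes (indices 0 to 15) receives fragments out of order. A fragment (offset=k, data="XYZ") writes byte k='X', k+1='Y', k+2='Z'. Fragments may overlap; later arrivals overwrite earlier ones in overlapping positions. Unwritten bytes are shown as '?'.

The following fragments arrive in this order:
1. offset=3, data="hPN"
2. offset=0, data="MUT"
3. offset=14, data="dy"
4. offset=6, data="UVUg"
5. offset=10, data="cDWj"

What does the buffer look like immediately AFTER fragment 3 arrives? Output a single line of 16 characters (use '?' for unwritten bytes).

Fragment 1: offset=3 data="hPN" -> buffer=???hPN??????????
Fragment 2: offset=0 data="MUT" -> buffer=MUThPN??????????
Fragment 3: offset=14 data="dy" -> buffer=MUThPN????????dy

Answer: MUThPN????????dy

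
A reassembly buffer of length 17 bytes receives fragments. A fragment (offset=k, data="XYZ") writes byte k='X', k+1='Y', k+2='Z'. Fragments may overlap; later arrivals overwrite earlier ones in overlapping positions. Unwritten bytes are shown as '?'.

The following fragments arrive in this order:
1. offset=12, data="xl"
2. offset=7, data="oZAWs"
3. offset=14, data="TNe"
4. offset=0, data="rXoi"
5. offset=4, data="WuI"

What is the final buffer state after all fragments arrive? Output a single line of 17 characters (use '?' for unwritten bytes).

Answer: rXoiWuIoZAWsxlTNe

Derivation:
Fragment 1: offset=12 data="xl" -> buffer=????????????xl???
Fragment 2: offset=7 data="oZAWs" -> buffer=???????oZAWsxl???
Fragment 3: offset=14 data="TNe" -> buffer=???????oZAWsxlTNe
Fragment 4: offset=0 data="rXoi" -> buffer=rXoi???oZAWsxlTNe
Fragment 5: offset=4 data="WuI" -> buffer=rXoiWuIoZAWsxlTNe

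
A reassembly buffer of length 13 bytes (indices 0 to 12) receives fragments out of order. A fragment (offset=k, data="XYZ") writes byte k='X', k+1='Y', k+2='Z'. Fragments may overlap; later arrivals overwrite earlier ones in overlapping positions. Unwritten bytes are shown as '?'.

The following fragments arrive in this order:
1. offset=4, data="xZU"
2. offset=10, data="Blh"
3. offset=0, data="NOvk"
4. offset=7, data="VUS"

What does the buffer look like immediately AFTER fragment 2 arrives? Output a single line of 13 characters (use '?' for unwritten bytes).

Answer: ????xZU???Blh

Derivation:
Fragment 1: offset=4 data="xZU" -> buffer=????xZU??????
Fragment 2: offset=10 data="Blh" -> buffer=????xZU???Blh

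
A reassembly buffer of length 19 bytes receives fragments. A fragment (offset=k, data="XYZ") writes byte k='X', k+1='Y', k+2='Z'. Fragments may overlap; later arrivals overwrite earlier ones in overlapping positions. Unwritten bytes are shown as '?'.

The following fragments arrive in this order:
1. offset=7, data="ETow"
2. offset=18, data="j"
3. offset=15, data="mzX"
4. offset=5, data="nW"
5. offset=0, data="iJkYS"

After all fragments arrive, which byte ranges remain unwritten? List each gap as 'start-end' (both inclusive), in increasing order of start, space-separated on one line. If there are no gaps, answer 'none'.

Fragment 1: offset=7 len=4
Fragment 2: offset=18 len=1
Fragment 3: offset=15 len=3
Fragment 4: offset=5 len=2
Fragment 5: offset=0 len=5
Gaps: 11-14

Answer: 11-14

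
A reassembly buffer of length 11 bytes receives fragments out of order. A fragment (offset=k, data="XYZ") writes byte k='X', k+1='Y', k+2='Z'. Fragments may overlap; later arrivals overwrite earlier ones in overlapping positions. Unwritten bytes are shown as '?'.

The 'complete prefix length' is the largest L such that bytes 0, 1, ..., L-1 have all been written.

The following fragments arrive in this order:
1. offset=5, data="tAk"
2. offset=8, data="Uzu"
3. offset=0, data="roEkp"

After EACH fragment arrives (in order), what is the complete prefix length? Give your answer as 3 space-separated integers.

Answer: 0 0 11

Derivation:
Fragment 1: offset=5 data="tAk" -> buffer=?????tAk??? -> prefix_len=0
Fragment 2: offset=8 data="Uzu" -> buffer=?????tAkUzu -> prefix_len=0
Fragment 3: offset=0 data="roEkp" -> buffer=roEkptAkUzu -> prefix_len=11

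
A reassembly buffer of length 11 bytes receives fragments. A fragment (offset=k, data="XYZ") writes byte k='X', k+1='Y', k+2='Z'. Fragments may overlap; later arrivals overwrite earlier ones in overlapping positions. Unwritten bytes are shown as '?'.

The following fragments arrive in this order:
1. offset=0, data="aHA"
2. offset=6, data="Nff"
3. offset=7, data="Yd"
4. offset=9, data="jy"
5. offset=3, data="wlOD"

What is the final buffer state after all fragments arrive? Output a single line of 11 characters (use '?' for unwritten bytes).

Answer: aHAwlODYdjy

Derivation:
Fragment 1: offset=0 data="aHA" -> buffer=aHA????????
Fragment 2: offset=6 data="Nff" -> buffer=aHA???Nff??
Fragment 3: offset=7 data="Yd" -> buffer=aHA???NYd??
Fragment 4: offset=9 data="jy" -> buffer=aHA???NYdjy
Fragment 5: offset=3 data="wlOD" -> buffer=aHAwlODYdjy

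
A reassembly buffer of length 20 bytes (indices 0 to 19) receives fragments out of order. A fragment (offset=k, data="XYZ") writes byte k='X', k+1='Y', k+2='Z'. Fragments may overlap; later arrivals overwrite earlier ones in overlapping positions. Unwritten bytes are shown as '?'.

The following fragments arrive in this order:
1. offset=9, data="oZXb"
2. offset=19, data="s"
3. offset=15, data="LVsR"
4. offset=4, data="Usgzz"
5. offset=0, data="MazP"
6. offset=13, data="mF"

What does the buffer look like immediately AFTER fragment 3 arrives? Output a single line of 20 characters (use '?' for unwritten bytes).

Answer: ?????????oZXb??LVsRs

Derivation:
Fragment 1: offset=9 data="oZXb" -> buffer=?????????oZXb???????
Fragment 2: offset=19 data="s" -> buffer=?????????oZXb??????s
Fragment 3: offset=15 data="LVsR" -> buffer=?????????oZXb??LVsRs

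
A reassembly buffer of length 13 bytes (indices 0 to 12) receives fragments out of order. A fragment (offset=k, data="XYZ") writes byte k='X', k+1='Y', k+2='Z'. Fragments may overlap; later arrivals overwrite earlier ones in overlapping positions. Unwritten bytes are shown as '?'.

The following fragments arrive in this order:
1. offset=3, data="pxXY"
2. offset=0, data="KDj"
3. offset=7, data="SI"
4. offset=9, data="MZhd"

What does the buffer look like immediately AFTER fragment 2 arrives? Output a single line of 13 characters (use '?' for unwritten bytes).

Fragment 1: offset=3 data="pxXY" -> buffer=???pxXY??????
Fragment 2: offset=0 data="KDj" -> buffer=KDjpxXY??????

Answer: KDjpxXY??????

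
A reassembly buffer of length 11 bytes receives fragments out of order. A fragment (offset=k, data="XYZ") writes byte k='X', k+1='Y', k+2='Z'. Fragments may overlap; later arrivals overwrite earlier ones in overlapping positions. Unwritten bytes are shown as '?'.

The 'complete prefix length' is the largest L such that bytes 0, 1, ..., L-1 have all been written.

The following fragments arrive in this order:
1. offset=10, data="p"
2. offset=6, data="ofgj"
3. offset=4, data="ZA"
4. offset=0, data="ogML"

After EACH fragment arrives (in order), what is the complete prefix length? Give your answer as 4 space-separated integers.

Answer: 0 0 0 11

Derivation:
Fragment 1: offset=10 data="p" -> buffer=??????????p -> prefix_len=0
Fragment 2: offset=6 data="ofgj" -> buffer=??????ofgjp -> prefix_len=0
Fragment 3: offset=4 data="ZA" -> buffer=????ZAofgjp -> prefix_len=0
Fragment 4: offset=0 data="ogML" -> buffer=ogMLZAofgjp -> prefix_len=11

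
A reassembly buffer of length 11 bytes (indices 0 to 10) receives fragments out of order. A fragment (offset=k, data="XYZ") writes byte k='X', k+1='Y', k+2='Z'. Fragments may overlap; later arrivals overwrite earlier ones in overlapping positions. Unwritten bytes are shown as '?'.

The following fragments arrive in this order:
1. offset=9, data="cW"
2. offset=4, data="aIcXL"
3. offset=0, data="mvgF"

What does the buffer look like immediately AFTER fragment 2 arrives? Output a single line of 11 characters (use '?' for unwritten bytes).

Fragment 1: offset=9 data="cW" -> buffer=?????????cW
Fragment 2: offset=4 data="aIcXL" -> buffer=????aIcXLcW

Answer: ????aIcXLcW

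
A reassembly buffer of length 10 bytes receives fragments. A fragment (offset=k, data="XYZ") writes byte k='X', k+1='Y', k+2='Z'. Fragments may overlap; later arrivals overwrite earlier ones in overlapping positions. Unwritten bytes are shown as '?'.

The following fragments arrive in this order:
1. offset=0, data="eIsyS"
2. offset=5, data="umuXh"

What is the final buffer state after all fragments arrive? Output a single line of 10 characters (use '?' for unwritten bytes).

Answer: eIsySumuXh

Derivation:
Fragment 1: offset=0 data="eIsyS" -> buffer=eIsyS?????
Fragment 2: offset=5 data="umuXh" -> buffer=eIsySumuXh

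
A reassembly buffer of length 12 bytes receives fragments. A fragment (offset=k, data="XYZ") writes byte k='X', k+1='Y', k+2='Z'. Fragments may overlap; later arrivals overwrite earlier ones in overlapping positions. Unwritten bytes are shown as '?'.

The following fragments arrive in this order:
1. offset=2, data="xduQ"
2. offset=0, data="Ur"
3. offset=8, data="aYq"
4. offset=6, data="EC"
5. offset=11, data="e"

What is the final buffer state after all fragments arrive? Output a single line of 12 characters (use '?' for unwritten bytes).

Answer: UrxduQECaYqe

Derivation:
Fragment 1: offset=2 data="xduQ" -> buffer=??xduQ??????
Fragment 2: offset=0 data="Ur" -> buffer=UrxduQ??????
Fragment 3: offset=8 data="aYq" -> buffer=UrxduQ??aYq?
Fragment 4: offset=6 data="EC" -> buffer=UrxduQECaYq?
Fragment 5: offset=11 data="e" -> buffer=UrxduQECaYqe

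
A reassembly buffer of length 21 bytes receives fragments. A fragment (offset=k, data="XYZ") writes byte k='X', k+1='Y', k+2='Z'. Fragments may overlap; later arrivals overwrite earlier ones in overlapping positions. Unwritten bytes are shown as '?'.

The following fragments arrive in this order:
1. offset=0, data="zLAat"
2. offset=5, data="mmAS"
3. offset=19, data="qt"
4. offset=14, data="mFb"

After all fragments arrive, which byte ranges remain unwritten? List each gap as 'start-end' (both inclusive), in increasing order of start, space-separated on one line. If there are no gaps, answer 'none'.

Fragment 1: offset=0 len=5
Fragment 2: offset=5 len=4
Fragment 3: offset=19 len=2
Fragment 4: offset=14 len=3
Gaps: 9-13 17-18

Answer: 9-13 17-18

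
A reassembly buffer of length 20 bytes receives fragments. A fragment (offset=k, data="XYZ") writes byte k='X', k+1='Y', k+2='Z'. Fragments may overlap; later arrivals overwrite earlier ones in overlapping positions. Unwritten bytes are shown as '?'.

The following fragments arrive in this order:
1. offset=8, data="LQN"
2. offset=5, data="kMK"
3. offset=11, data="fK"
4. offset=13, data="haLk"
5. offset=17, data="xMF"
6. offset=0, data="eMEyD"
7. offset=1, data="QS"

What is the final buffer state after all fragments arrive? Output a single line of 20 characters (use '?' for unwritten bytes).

Answer: eQSyDkMKLQNfKhaLkxMF

Derivation:
Fragment 1: offset=8 data="LQN" -> buffer=????????LQN?????????
Fragment 2: offset=5 data="kMK" -> buffer=?????kMKLQN?????????
Fragment 3: offset=11 data="fK" -> buffer=?????kMKLQNfK???????
Fragment 4: offset=13 data="haLk" -> buffer=?????kMKLQNfKhaLk???
Fragment 5: offset=17 data="xMF" -> buffer=?????kMKLQNfKhaLkxMF
Fragment 6: offset=0 data="eMEyD" -> buffer=eMEyDkMKLQNfKhaLkxMF
Fragment 7: offset=1 data="QS" -> buffer=eQSyDkMKLQNfKhaLkxMF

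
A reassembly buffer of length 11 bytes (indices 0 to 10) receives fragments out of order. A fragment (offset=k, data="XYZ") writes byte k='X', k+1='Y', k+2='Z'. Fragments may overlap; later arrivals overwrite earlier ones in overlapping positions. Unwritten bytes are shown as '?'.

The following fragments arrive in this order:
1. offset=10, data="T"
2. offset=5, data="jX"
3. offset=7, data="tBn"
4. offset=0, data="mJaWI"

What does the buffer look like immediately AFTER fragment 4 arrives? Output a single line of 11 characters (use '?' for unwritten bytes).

Fragment 1: offset=10 data="T" -> buffer=??????????T
Fragment 2: offset=5 data="jX" -> buffer=?????jX???T
Fragment 3: offset=7 data="tBn" -> buffer=?????jXtBnT
Fragment 4: offset=0 data="mJaWI" -> buffer=mJaWIjXtBnT

Answer: mJaWIjXtBnT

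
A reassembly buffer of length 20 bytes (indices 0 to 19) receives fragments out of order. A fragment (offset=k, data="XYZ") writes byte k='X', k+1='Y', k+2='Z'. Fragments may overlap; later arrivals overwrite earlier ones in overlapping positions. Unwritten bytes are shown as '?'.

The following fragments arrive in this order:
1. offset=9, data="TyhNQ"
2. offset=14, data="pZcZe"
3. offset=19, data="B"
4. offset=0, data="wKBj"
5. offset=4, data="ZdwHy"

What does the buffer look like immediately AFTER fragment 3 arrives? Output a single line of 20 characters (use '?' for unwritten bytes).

Fragment 1: offset=9 data="TyhNQ" -> buffer=?????????TyhNQ??????
Fragment 2: offset=14 data="pZcZe" -> buffer=?????????TyhNQpZcZe?
Fragment 3: offset=19 data="B" -> buffer=?????????TyhNQpZcZeB

Answer: ?????????TyhNQpZcZeB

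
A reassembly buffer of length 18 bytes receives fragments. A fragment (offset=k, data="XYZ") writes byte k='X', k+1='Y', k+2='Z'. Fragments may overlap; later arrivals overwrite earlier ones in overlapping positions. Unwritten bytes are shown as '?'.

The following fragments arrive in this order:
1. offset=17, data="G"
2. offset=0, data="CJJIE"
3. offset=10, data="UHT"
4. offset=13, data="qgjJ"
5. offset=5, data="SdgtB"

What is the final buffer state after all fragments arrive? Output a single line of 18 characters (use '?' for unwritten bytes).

Fragment 1: offset=17 data="G" -> buffer=?????????????????G
Fragment 2: offset=0 data="CJJIE" -> buffer=CJJIE????????????G
Fragment 3: offset=10 data="UHT" -> buffer=CJJIE?????UHT????G
Fragment 4: offset=13 data="qgjJ" -> buffer=CJJIE?????UHTqgjJG
Fragment 5: offset=5 data="SdgtB" -> buffer=CJJIESdgtBUHTqgjJG

Answer: CJJIESdgtBUHTqgjJG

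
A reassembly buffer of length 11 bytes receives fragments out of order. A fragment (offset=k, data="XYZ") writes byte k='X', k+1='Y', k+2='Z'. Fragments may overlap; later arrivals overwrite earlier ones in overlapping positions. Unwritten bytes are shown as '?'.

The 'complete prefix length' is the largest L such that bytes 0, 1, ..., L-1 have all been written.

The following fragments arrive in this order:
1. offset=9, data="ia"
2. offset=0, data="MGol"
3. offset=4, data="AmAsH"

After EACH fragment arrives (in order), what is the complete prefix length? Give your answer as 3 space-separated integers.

Fragment 1: offset=9 data="ia" -> buffer=?????????ia -> prefix_len=0
Fragment 2: offset=0 data="MGol" -> buffer=MGol?????ia -> prefix_len=4
Fragment 3: offset=4 data="AmAsH" -> buffer=MGolAmAsHia -> prefix_len=11

Answer: 0 4 11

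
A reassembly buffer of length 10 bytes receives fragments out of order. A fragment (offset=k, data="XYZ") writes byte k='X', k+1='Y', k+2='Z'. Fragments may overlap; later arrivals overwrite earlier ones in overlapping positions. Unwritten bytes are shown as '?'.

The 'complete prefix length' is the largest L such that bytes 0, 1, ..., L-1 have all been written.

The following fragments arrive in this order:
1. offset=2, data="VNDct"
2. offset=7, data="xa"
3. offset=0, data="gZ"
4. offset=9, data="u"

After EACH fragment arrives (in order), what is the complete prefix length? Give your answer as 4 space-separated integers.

Answer: 0 0 9 10

Derivation:
Fragment 1: offset=2 data="VNDct" -> buffer=??VNDct??? -> prefix_len=0
Fragment 2: offset=7 data="xa" -> buffer=??VNDctxa? -> prefix_len=0
Fragment 3: offset=0 data="gZ" -> buffer=gZVNDctxa? -> prefix_len=9
Fragment 4: offset=9 data="u" -> buffer=gZVNDctxau -> prefix_len=10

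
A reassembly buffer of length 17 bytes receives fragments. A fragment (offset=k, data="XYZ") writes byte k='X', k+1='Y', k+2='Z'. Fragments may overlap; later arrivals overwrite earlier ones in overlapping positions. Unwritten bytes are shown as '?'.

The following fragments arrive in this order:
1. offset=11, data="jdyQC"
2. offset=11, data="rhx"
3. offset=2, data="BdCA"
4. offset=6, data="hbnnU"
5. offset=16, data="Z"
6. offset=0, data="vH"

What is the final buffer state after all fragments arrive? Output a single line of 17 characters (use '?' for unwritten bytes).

Answer: vHBdCAhbnnUrhxQCZ

Derivation:
Fragment 1: offset=11 data="jdyQC" -> buffer=???????????jdyQC?
Fragment 2: offset=11 data="rhx" -> buffer=???????????rhxQC?
Fragment 3: offset=2 data="BdCA" -> buffer=??BdCA?????rhxQC?
Fragment 4: offset=6 data="hbnnU" -> buffer=??BdCAhbnnUrhxQC?
Fragment 5: offset=16 data="Z" -> buffer=??BdCAhbnnUrhxQCZ
Fragment 6: offset=0 data="vH" -> buffer=vHBdCAhbnnUrhxQCZ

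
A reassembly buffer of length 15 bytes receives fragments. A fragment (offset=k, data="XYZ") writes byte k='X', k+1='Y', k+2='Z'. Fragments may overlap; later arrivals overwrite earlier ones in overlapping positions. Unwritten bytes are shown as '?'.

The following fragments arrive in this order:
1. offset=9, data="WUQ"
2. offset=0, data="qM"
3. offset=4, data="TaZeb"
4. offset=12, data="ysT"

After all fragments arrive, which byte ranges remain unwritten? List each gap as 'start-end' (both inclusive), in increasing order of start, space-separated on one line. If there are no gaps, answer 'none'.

Answer: 2-3

Derivation:
Fragment 1: offset=9 len=3
Fragment 2: offset=0 len=2
Fragment 3: offset=4 len=5
Fragment 4: offset=12 len=3
Gaps: 2-3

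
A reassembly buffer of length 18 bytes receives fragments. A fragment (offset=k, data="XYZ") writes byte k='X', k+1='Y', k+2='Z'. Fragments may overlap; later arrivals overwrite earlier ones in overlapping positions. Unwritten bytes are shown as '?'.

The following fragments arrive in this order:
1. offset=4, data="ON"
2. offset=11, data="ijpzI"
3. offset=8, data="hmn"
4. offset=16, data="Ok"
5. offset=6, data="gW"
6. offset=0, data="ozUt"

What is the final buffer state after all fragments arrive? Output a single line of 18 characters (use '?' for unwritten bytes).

Fragment 1: offset=4 data="ON" -> buffer=????ON????????????
Fragment 2: offset=11 data="ijpzI" -> buffer=????ON?????ijpzI??
Fragment 3: offset=8 data="hmn" -> buffer=????ON??hmnijpzI??
Fragment 4: offset=16 data="Ok" -> buffer=????ON??hmnijpzIOk
Fragment 5: offset=6 data="gW" -> buffer=????ONgWhmnijpzIOk
Fragment 6: offset=0 data="ozUt" -> buffer=ozUtONgWhmnijpzIOk

Answer: ozUtONgWhmnijpzIOk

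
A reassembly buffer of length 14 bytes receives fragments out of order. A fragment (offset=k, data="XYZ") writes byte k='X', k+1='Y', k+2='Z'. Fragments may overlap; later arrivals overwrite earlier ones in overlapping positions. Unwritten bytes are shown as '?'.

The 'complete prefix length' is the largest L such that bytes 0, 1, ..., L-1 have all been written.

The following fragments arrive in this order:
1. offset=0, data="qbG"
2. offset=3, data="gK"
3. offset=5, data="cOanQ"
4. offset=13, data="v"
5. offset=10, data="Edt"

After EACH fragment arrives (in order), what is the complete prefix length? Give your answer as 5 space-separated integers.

Fragment 1: offset=0 data="qbG" -> buffer=qbG??????????? -> prefix_len=3
Fragment 2: offset=3 data="gK" -> buffer=qbGgK????????? -> prefix_len=5
Fragment 3: offset=5 data="cOanQ" -> buffer=qbGgKcOanQ???? -> prefix_len=10
Fragment 4: offset=13 data="v" -> buffer=qbGgKcOanQ???v -> prefix_len=10
Fragment 5: offset=10 data="Edt" -> buffer=qbGgKcOanQEdtv -> prefix_len=14

Answer: 3 5 10 10 14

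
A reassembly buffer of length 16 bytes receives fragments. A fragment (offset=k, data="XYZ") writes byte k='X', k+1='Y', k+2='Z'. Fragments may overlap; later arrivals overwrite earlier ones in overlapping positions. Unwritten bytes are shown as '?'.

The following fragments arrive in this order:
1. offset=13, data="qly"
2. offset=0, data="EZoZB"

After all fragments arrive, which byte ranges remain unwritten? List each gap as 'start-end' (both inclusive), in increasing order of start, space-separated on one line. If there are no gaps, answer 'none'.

Fragment 1: offset=13 len=3
Fragment 2: offset=0 len=5
Gaps: 5-12

Answer: 5-12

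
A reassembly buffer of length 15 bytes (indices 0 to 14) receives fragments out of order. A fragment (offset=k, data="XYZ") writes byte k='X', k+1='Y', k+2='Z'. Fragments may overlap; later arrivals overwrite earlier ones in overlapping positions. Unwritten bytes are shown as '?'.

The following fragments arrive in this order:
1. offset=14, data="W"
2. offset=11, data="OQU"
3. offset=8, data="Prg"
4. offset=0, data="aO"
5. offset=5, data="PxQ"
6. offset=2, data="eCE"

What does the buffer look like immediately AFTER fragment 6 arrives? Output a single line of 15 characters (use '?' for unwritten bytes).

Fragment 1: offset=14 data="W" -> buffer=??????????????W
Fragment 2: offset=11 data="OQU" -> buffer=???????????OQUW
Fragment 3: offset=8 data="Prg" -> buffer=????????PrgOQUW
Fragment 4: offset=0 data="aO" -> buffer=aO??????PrgOQUW
Fragment 5: offset=5 data="PxQ" -> buffer=aO???PxQPrgOQUW
Fragment 6: offset=2 data="eCE" -> buffer=aOeCEPxQPrgOQUW

Answer: aOeCEPxQPrgOQUW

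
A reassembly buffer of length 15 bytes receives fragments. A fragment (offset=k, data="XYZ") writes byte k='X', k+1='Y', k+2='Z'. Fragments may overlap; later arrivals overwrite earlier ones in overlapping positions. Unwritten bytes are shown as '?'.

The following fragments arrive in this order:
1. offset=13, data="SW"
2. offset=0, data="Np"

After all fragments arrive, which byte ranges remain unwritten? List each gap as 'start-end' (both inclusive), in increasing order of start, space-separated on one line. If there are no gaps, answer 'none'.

Answer: 2-12

Derivation:
Fragment 1: offset=13 len=2
Fragment 2: offset=0 len=2
Gaps: 2-12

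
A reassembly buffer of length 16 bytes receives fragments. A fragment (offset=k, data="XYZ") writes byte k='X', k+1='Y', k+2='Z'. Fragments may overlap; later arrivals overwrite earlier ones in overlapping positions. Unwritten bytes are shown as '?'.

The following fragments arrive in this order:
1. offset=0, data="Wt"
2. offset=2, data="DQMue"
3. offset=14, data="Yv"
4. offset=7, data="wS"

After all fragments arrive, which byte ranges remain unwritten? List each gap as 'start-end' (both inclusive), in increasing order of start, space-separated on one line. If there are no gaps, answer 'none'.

Fragment 1: offset=0 len=2
Fragment 2: offset=2 len=5
Fragment 3: offset=14 len=2
Fragment 4: offset=7 len=2
Gaps: 9-13

Answer: 9-13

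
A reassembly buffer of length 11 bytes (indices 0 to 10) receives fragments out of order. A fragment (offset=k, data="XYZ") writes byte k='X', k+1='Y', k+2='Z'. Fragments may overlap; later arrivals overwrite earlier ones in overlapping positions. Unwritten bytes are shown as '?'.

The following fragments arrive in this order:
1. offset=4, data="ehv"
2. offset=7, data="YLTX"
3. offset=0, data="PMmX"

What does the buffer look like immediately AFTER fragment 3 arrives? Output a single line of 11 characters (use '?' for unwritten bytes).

Fragment 1: offset=4 data="ehv" -> buffer=????ehv????
Fragment 2: offset=7 data="YLTX" -> buffer=????ehvYLTX
Fragment 3: offset=0 data="PMmX" -> buffer=PMmXehvYLTX

Answer: PMmXehvYLTX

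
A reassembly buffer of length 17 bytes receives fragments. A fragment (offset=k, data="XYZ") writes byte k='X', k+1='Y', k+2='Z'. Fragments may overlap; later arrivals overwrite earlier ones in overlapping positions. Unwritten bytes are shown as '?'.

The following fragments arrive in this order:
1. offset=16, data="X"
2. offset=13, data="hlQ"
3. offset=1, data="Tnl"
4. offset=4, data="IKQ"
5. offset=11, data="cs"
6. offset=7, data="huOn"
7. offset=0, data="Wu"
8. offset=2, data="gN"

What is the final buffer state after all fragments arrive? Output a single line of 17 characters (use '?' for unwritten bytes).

Fragment 1: offset=16 data="X" -> buffer=????????????????X
Fragment 2: offset=13 data="hlQ" -> buffer=?????????????hlQX
Fragment 3: offset=1 data="Tnl" -> buffer=?Tnl?????????hlQX
Fragment 4: offset=4 data="IKQ" -> buffer=?TnlIKQ??????hlQX
Fragment 5: offset=11 data="cs" -> buffer=?TnlIKQ????cshlQX
Fragment 6: offset=7 data="huOn" -> buffer=?TnlIKQhuOncshlQX
Fragment 7: offset=0 data="Wu" -> buffer=WunlIKQhuOncshlQX
Fragment 8: offset=2 data="gN" -> buffer=WugNIKQhuOncshlQX

Answer: WugNIKQhuOncshlQX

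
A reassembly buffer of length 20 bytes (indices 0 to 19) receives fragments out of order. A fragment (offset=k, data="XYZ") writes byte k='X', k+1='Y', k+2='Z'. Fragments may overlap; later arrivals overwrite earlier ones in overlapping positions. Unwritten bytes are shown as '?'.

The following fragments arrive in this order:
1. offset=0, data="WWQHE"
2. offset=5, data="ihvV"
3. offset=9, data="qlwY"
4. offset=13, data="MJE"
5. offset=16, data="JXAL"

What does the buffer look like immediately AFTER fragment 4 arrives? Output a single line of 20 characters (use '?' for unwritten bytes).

Answer: WWQHEihvVqlwYMJE????

Derivation:
Fragment 1: offset=0 data="WWQHE" -> buffer=WWQHE???????????????
Fragment 2: offset=5 data="ihvV" -> buffer=WWQHEihvV???????????
Fragment 3: offset=9 data="qlwY" -> buffer=WWQHEihvVqlwY???????
Fragment 4: offset=13 data="MJE" -> buffer=WWQHEihvVqlwYMJE????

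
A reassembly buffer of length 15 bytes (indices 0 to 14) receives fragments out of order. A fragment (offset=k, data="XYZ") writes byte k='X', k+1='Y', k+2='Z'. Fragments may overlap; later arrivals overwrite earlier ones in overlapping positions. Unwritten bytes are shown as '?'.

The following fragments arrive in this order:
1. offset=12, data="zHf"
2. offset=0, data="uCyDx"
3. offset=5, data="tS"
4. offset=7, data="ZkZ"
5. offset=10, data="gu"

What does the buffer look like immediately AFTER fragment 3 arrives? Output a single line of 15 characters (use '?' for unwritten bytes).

Answer: uCyDxtS?????zHf

Derivation:
Fragment 1: offset=12 data="zHf" -> buffer=????????????zHf
Fragment 2: offset=0 data="uCyDx" -> buffer=uCyDx???????zHf
Fragment 3: offset=5 data="tS" -> buffer=uCyDxtS?????zHf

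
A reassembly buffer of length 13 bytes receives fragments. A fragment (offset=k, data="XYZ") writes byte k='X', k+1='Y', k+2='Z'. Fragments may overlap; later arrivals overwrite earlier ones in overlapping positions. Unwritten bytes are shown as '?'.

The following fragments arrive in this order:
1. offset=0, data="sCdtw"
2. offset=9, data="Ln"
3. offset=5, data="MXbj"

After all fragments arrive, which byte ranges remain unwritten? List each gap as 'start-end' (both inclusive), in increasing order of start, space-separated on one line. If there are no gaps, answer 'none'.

Fragment 1: offset=0 len=5
Fragment 2: offset=9 len=2
Fragment 3: offset=5 len=4
Gaps: 11-12

Answer: 11-12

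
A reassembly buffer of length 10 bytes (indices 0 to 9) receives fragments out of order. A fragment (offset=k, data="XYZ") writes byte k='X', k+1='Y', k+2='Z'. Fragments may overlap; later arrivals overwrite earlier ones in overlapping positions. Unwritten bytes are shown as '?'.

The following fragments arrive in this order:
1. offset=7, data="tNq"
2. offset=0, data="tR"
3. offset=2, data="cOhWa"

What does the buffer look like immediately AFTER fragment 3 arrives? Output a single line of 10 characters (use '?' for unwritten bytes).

Answer: tRcOhWatNq

Derivation:
Fragment 1: offset=7 data="tNq" -> buffer=???????tNq
Fragment 2: offset=0 data="tR" -> buffer=tR?????tNq
Fragment 3: offset=2 data="cOhWa" -> buffer=tRcOhWatNq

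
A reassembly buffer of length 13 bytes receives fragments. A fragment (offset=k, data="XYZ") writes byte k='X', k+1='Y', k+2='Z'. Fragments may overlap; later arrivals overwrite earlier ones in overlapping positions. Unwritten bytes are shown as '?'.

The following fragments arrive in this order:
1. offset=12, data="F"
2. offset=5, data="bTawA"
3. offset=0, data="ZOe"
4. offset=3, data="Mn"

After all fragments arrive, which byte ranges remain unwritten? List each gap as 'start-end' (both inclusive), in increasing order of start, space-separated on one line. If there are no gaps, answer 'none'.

Fragment 1: offset=12 len=1
Fragment 2: offset=5 len=5
Fragment 3: offset=0 len=3
Fragment 4: offset=3 len=2
Gaps: 10-11

Answer: 10-11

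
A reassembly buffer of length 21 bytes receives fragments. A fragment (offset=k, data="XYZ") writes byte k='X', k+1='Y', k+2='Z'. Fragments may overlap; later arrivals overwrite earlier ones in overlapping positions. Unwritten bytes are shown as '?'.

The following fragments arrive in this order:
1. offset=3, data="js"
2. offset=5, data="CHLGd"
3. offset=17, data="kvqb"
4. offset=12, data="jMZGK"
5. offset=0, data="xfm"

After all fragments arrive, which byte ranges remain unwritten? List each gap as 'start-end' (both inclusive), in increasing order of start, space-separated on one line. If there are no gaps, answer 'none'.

Answer: 10-11

Derivation:
Fragment 1: offset=3 len=2
Fragment 2: offset=5 len=5
Fragment 3: offset=17 len=4
Fragment 4: offset=12 len=5
Fragment 5: offset=0 len=3
Gaps: 10-11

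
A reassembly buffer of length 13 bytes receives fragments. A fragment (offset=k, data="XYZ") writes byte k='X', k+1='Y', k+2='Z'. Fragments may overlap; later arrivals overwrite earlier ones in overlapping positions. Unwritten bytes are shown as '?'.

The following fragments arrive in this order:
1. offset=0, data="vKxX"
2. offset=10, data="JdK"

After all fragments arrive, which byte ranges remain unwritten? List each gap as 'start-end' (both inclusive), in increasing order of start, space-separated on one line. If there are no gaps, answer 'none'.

Answer: 4-9

Derivation:
Fragment 1: offset=0 len=4
Fragment 2: offset=10 len=3
Gaps: 4-9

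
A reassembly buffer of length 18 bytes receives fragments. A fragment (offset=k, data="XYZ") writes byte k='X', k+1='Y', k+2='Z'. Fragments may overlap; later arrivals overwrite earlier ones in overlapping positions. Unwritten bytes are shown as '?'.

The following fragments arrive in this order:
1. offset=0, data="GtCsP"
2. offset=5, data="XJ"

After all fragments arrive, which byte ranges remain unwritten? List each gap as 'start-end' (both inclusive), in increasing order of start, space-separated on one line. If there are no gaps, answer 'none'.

Fragment 1: offset=0 len=5
Fragment 2: offset=5 len=2
Gaps: 7-17

Answer: 7-17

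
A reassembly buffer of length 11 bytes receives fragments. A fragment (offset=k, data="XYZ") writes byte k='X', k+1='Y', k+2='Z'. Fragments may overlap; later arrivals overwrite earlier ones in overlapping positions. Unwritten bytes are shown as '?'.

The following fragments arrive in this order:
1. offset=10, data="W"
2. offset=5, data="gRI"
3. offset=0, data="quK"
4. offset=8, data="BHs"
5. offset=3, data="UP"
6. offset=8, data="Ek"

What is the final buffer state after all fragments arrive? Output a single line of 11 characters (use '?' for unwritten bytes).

Fragment 1: offset=10 data="W" -> buffer=??????????W
Fragment 2: offset=5 data="gRI" -> buffer=?????gRI??W
Fragment 3: offset=0 data="quK" -> buffer=quK??gRI??W
Fragment 4: offset=8 data="BHs" -> buffer=quK??gRIBHs
Fragment 5: offset=3 data="UP" -> buffer=quKUPgRIBHs
Fragment 6: offset=8 data="Ek" -> buffer=quKUPgRIEks

Answer: quKUPgRIEks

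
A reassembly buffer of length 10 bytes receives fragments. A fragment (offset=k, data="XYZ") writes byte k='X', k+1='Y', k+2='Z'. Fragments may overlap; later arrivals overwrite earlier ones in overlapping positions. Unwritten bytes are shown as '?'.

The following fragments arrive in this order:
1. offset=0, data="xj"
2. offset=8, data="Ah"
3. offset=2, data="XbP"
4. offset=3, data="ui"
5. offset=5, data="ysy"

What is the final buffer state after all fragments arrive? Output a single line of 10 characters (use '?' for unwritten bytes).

Answer: xjXuiysyAh

Derivation:
Fragment 1: offset=0 data="xj" -> buffer=xj????????
Fragment 2: offset=8 data="Ah" -> buffer=xj??????Ah
Fragment 3: offset=2 data="XbP" -> buffer=xjXbP???Ah
Fragment 4: offset=3 data="ui" -> buffer=xjXui???Ah
Fragment 5: offset=5 data="ysy" -> buffer=xjXuiysyAh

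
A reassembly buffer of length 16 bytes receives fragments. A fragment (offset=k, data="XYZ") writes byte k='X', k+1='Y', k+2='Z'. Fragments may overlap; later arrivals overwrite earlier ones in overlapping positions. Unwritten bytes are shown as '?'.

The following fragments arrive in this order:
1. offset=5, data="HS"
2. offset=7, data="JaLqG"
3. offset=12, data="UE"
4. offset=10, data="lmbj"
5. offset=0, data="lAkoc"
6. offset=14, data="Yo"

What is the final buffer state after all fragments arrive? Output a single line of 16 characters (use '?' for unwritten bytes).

Answer: lAkocHSJaLlmbjYo

Derivation:
Fragment 1: offset=5 data="HS" -> buffer=?????HS?????????
Fragment 2: offset=7 data="JaLqG" -> buffer=?????HSJaLqG????
Fragment 3: offset=12 data="UE" -> buffer=?????HSJaLqGUE??
Fragment 4: offset=10 data="lmbj" -> buffer=?????HSJaLlmbj??
Fragment 5: offset=0 data="lAkoc" -> buffer=lAkocHSJaLlmbj??
Fragment 6: offset=14 data="Yo" -> buffer=lAkocHSJaLlmbjYo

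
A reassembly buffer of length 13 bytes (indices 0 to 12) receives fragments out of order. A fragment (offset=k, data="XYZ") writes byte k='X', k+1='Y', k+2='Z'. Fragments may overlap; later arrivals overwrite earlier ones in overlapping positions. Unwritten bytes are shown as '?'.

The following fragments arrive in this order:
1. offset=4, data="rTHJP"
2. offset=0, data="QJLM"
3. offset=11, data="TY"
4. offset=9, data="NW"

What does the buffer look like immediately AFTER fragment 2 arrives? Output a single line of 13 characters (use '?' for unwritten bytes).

Answer: QJLMrTHJP????

Derivation:
Fragment 1: offset=4 data="rTHJP" -> buffer=????rTHJP????
Fragment 2: offset=0 data="QJLM" -> buffer=QJLMrTHJP????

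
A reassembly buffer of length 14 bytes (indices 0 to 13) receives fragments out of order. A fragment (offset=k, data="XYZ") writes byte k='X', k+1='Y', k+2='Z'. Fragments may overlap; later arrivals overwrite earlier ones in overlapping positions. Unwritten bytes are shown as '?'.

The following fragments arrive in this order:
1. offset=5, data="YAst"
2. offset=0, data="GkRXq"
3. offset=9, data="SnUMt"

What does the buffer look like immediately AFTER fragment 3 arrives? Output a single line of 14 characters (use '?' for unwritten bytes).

Fragment 1: offset=5 data="YAst" -> buffer=?????YAst?????
Fragment 2: offset=0 data="GkRXq" -> buffer=GkRXqYAst?????
Fragment 3: offset=9 data="SnUMt" -> buffer=GkRXqYAstSnUMt

Answer: GkRXqYAstSnUMt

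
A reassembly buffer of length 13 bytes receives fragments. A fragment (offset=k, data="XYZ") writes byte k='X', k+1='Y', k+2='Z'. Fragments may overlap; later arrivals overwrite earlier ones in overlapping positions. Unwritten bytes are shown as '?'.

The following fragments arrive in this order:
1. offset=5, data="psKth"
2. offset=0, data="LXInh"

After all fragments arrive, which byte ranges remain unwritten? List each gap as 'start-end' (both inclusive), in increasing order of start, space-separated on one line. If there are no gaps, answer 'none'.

Answer: 10-12

Derivation:
Fragment 1: offset=5 len=5
Fragment 2: offset=0 len=5
Gaps: 10-12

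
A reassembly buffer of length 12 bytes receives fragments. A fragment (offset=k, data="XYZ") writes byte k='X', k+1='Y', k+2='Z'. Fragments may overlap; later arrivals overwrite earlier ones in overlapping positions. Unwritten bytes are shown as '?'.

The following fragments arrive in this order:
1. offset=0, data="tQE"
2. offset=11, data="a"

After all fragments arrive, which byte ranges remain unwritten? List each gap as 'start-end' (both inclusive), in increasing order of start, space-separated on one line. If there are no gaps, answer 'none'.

Fragment 1: offset=0 len=3
Fragment 2: offset=11 len=1
Gaps: 3-10

Answer: 3-10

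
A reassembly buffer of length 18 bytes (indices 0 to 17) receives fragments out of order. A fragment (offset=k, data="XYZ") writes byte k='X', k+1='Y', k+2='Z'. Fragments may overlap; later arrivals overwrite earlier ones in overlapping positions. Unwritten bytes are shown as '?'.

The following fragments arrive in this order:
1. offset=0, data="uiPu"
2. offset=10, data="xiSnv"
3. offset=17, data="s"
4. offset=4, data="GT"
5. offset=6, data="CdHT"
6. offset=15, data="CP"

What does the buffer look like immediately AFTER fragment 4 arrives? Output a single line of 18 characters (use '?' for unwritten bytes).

Fragment 1: offset=0 data="uiPu" -> buffer=uiPu??????????????
Fragment 2: offset=10 data="xiSnv" -> buffer=uiPu??????xiSnv???
Fragment 3: offset=17 data="s" -> buffer=uiPu??????xiSnv??s
Fragment 4: offset=4 data="GT" -> buffer=uiPuGT????xiSnv??s

Answer: uiPuGT????xiSnv??s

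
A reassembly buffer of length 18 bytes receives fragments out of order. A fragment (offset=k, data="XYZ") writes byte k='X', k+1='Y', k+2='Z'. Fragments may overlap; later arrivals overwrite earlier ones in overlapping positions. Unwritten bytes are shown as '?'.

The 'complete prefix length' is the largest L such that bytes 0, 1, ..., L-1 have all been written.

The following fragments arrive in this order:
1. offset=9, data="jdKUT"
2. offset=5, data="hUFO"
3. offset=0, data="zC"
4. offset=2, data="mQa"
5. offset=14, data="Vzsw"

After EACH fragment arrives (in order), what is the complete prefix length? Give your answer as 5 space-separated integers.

Answer: 0 0 2 14 18

Derivation:
Fragment 1: offset=9 data="jdKUT" -> buffer=?????????jdKUT???? -> prefix_len=0
Fragment 2: offset=5 data="hUFO" -> buffer=?????hUFOjdKUT???? -> prefix_len=0
Fragment 3: offset=0 data="zC" -> buffer=zC???hUFOjdKUT???? -> prefix_len=2
Fragment 4: offset=2 data="mQa" -> buffer=zCmQahUFOjdKUT???? -> prefix_len=14
Fragment 5: offset=14 data="Vzsw" -> buffer=zCmQahUFOjdKUTVzsw -> prefix_len=18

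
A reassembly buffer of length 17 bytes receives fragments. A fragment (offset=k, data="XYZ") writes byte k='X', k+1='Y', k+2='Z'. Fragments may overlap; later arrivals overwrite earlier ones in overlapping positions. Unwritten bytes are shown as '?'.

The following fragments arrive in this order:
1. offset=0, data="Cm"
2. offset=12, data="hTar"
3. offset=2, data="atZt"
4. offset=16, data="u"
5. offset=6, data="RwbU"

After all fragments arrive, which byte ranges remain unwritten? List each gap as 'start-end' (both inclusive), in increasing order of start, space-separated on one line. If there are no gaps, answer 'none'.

Answer: 10-11

Derivation:
Fragment 1: offset=0 len=2
Fragment 2: offset=12 len=4
Fragment 3: offset=2 len=4
Fragment 4: offset=16 len=1
Fragment 5: offset=6 len=4
Gaps: 10-11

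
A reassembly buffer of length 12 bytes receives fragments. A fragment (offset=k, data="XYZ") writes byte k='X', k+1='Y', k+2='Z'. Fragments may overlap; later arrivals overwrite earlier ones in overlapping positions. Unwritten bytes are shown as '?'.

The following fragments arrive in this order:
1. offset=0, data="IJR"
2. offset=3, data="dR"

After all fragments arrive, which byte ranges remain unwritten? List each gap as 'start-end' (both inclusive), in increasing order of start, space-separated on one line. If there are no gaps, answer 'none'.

Answer: 5-11

Derivation:
Fragment 1: offset=0 len=3
Fragment 2: offset=3 len=2
Gaps: 5-11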